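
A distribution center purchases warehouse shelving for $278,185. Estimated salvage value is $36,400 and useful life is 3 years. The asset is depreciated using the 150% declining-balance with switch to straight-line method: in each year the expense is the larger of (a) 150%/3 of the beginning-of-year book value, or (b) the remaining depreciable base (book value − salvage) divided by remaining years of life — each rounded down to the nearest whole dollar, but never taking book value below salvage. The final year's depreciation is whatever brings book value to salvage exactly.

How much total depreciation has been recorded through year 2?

$208,638

Depreciable base = $278,185 − $36,400 = $241,785.
Year 1: DB = ⌊$278,185 × 150%/3⌋ = $139,092; SL = ⌊$241,785/3⌋ = $80,595 → take DB $139,092. Book value $139,093.
Year 2: DB = ⌊$139,093 × 150%/3⌋ = $69,546; SL = ⌊$102,693/2⌋ = $51,346 → take DB $69,546. Book value $69,547.
Accumulated through year 2 = $278,185 − $69,547 = $208,638.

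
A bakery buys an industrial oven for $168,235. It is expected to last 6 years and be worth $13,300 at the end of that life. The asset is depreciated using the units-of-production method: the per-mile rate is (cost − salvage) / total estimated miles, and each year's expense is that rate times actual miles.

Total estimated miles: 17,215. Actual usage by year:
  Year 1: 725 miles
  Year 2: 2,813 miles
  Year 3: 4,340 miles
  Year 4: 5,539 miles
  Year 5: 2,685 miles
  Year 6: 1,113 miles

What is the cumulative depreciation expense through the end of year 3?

$70,902

Depreciable base = $168,235 − $13,300 = $154,935.
Rate = $154,935 / 17,215 miles = $9 per mile.
Year 1: 725 × $9 = $6,525. Book value $161,710.
Year 2: 2,813 × $9 = $25,317. Book value $136,393.
Year 3: 4,340 × $9 = $39,060. Book value $97,333.
Accumulated through year 3 = $168,235 − $97,333 = $70,902.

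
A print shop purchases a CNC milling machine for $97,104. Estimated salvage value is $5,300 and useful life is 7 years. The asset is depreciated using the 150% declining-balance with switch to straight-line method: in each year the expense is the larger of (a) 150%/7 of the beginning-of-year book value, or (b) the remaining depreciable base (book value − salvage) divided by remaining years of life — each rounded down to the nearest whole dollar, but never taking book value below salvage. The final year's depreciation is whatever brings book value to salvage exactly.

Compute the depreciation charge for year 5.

$10,450

Depreciable base = $97,104 − $5,300 = $91,804.
Year 1: DB = ⌊$97,104 × 150%/7⌋ = $20,808; SL = ⌊$91,804/7⌋ = $13,114 → take DB $20,808. Book value $76,296.
Year 2: DB = ⌊$76,296 × 150%/7⌋ = $16,349; SL = ⌊$70,996/6⌋ = $11,832 → take DB $16,349. Book value $59,947.
Year 3: DB = ⌊$59,947 × 150%/7⌋ = $12,845; SL = ⌊$54,647/5⌋ = $10,929 → take DB $12,845. Book value $47,102.
Year 4: DB = ⌊$47,102 × 150%/7⌋ = $10,093; SL = ⌊$41,802/4⌋ = $10,450 → take SL $10,450. Book value $36,652.
Year 5: DB = ⌊$36,652 × 150%/7⌋ = $7,854; SL = ⌊$31,352/3⌋ = $10,450 → take SL $10,450. Book value $26,202.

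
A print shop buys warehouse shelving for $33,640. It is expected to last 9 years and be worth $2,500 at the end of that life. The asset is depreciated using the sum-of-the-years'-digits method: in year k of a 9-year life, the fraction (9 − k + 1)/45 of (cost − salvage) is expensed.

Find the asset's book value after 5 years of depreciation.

$9,420

Depreciable base = $33,640 − $2,500 = $31,140.
Sum of the years' digits = 9+8+7+6+5+4+3+2+1 = 45.
Year 1: $31,140 × 9/45 = $6,228. Book value $27,412.
Year 2: $31,140 × 8/45 = $5,536. Book value $21,876.
Year 3: $31,140 × 7/45 = $4,844. Book value $17,032.
Year 4: $31,140 × 6/45 = $4,152. Book value $12,880.
Year 5: $31,140 × 5/45 = $3,460. Book value $9,420.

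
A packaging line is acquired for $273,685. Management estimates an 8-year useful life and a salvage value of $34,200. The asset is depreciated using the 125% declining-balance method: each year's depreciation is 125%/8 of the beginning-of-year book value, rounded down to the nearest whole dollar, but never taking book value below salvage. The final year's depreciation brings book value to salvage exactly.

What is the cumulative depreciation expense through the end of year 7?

Depreciable base = $273,685 − $34,200 = $239,485.
Year 1: ⌊$273,685 × 125%/8⌋ = $42,763. Book value $230,922.
Year 2: ⌊$230,922 × 125%/8⌋ = $36,081. Book value $194,841.
Year 3: ⌊$194,841 × 125%/8⌋ = $30,443. Book value $164,398.
Year 4: ⌊$164,398 × 125%/8⌋ = $25,687. Book value $138,711.
Year 5: ⌊$138,711 × 125%/8⌋ = $21,673. Book value $117,038.
Year 6: ⌊$117,038 × 125%/8⌋ = $18,287. Book value $98,751.
Year 7: ⌊$98,751 × 125%/8⌋ = $15,429. Book value $83,322.
Accumulated through year 7 = $273,685 − $83,322 = $190,363.

$190,363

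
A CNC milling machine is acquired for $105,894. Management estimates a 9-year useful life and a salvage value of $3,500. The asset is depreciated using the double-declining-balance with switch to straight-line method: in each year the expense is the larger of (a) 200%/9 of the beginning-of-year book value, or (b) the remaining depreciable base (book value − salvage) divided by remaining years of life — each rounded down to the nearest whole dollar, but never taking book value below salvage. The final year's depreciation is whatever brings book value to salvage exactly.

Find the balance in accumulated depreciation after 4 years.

$67,141

Depreciable base = $105,894 − $3,500 = $102,394.
Year 1: DB = ⌊$105,894 × 200%/9⌋ = $23,532; SL = ⌊$102,394/9⌋ = $11,377 → take DB $23,532. Book value $82,362.
Year 2: DB = ⌊$82,362 × 200%/9⌋ = $18,302; SL = ⌊$78,862/8⌋ = $9,857 → take DB $18,302. Book value $64,060.
Year 3: DB = ⌊$64,060 × 200%/9⌋ = $14,235; SL = ⌊$60,560/7⌋ = $8,651 → take DB $14,235. Book value $49,825.
Year 4: DB = ⌊$49,825 × 200%/9⌋ = $11,072; SL = ⌊$46,325/6⌋ = $7,720 → take DB $11,072. Book value $38,753.
Accumulated through year 4 = $105,894 − $38,753 = $67,141.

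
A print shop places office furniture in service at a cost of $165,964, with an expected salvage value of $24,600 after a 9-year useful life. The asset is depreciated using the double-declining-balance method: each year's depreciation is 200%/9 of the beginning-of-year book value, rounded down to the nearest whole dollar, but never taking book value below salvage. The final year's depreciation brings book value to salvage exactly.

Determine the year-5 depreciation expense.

$13,496

Depreciable base = $165,964 − $24,600 = $141,364.
Year 1: ⌊$165,964 × 200%/9⌋ = $36,880. Book value $129,084.
Year 2: ⌊$129,084 × 200%/9⌋ = $28,685. Book value $100,399.
Year 3: ⌊$100,399 × 200%/9⌋ = $22,310. Book value $78,089.
Year 4: ⌊$78,089 × 200%/9⌋ = $17,353. Book value $60,736.
Year 5: ⌊$60,736 × 200%/9⌋ = $13,496. Book value $47,240.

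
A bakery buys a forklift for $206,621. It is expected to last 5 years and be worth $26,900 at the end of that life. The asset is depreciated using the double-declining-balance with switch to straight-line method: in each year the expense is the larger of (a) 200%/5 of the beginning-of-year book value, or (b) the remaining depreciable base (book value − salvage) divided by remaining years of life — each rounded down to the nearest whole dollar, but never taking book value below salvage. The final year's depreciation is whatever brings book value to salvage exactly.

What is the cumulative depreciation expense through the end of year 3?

$161,990

Depreciable base = $206,621 − $26,900 = $179,721.
Year 1: DB = ⌊$206,621 × 200%/5⌋ = $82,648; SL = ⌊$179,721/5⌋ = $35,944 → take DB $82,648. Book value $123,973.
Year 2: DB = ⌊$123,973 × 200%/5⌋ = $49,589; SL = ⌊$97,073/4⌋ = $24,268 → take DB $49,589. Book value $74,384.
Year 3: DB = ⌊$74,384 × 200%/5⌋ = $29,753; SL = ⌊$47,484/3⌋ = $15,828 → take DB $29,753. Book value $44,631.
Accumulated through year 3 = $206,621 − $44,631 = $161,990.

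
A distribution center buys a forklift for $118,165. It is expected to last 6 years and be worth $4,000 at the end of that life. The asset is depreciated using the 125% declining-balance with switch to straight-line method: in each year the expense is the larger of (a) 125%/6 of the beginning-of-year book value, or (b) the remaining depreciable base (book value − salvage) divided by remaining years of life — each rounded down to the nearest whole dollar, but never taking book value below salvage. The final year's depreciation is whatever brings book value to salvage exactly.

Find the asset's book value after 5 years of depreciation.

Depreciable base = $118,165 − $4,000 = $114,165.
Year 1: DB = ⌊$118,165 × 125%/6⌋ = $24,617; SL = ⌊$114,165/6⌋ = $19,027 → take DB $24,617. Book value $93,548.
Year 2: DB = ⌊$93,548 × 125%/6⌋ = $19,489; SL = ⌊$89,548/5⌋ = $17,909 → take DB $19,489. Book value $74,059.
Year 3: DB = ⌊$74,059 × 125%/6⌋ = $15,428; SL = ⌊$70,059/4⌋ = $17,514 → take SL $17,514. Book value $56,545.
Year 4: DB = ⌊$56,545 × 125%/6⌋ = $11,780; SL = ⌊$52,545/3⌋ = $17,515 → take SL $17,515. Book value $39,030.
Year 5: DB = ⌊$39,030 × 125%/6⌋ = $8,131; SL = ⌊$35,030/2⌋ = $17,515 → take SL $17,515. Book value $21,515.

$21,515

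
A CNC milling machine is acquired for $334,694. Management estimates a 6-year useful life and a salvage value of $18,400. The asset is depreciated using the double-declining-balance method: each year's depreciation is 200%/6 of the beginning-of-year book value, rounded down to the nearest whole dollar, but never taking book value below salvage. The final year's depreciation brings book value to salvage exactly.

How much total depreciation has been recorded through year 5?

Depreciable base = $334,694 − $18,400 = $316,294.
Year 1: ⌊$334,694 × 200%/6⌋ = $111,564. Book value $223,130.
Year 2: ⌊$223,130 × 200%/6⌋ = $74,376. Book value $148,754.
Year 3: ⌊$148,754 × 200%/6⌋ = $49,584. Book value $99,170.
Year 4: ⌊$99,170 × 200%/6⌋ = $33,056. Book value $66,114.
Year 5: ⌊$66,114 × 200%/6⌋ = $22,038. Book value $44,076.
Accumulated through year 5 = $334,694 − $44,076 = $290,618.

$290,618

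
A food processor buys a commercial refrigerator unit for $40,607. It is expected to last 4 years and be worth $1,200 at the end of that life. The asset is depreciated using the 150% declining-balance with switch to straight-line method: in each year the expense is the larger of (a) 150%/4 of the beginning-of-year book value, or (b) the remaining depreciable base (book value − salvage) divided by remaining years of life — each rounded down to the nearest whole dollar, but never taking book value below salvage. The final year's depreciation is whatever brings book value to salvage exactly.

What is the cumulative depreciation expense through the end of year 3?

Depreciable base = $40,607 − $1,200 = $39,407.
Year 1: DB = ⌊$40,607 × 150%/4⌋ = $15,227; SL = ⌊$39,407/4⌋ = $9,851 → take DB $15,227. Book value $25,380.
Year 2: DB = ⌊$25,380 × 150%/4⌋ = $9,517; SL = ⌊$24,180/3⌋ = $8,060 → take DB $9,517. Book value $15,863.
Year 3: DB = ⌊$15,863 × 150%/4⌋ = $5,948; SL = ⌊$14,663/2⌋ = $7,331 → take SL $7,331. Book value $8,532.
Accumulated through year 3 = $40,607 − $8,532 = $32,075.

$32,075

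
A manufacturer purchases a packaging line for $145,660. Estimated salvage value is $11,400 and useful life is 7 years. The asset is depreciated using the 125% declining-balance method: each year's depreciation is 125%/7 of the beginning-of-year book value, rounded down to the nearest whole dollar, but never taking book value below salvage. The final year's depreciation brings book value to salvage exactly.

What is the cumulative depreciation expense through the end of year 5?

Depreciable base = $145,660 − $11,400 = $134,260.
Year 1: ⌊$145,660 × 125%/7⌋ = $26,010. Book value $119,650.
Year 2: ⌊$119,650 × 125%/7⌋ = $21,366. Book value $98,284.
Year 3: ⌊$98,284 × 125%/7⌋ = $17,550. Book value $80,734.
Year 4: ⌊$80,734 × 125%/7⌋ = $14,416. Book value $66,318.
Year 5: ⌊$66,318 × 125%/7⌋ = $11,842. Book value $54,476.
Accumulated through year 5 = $145,660 − $54,476 = $91,184.

$91,184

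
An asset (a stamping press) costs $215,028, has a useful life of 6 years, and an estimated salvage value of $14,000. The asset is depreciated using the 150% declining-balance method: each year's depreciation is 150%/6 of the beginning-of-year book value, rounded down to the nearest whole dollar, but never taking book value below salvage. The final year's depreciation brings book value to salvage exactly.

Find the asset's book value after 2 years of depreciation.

$120,954

Depreciable base = $215,028 − $14,000 = $201,028.
Year 1: ⌊$215,028 × 150%/6⌋ = $53,757. Book value $161,271.
Year 2: ⌊$161,271 × 150%/6⌋ = $40,317. Book value $120,954.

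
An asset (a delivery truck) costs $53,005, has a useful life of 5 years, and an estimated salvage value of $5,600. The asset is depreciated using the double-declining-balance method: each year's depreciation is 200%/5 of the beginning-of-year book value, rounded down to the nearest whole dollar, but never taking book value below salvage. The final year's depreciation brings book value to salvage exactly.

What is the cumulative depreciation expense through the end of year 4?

$46,135

Depreciable base = $53,005 − $5,600 = $47,405.
Year 1: ⌊$53,005 × 200%/5⌋ = $21,202. Book value $31,803.
Year 2: ⌊$31,803 × 200%/5⌋ = $12,721. Book value $19,082.
Year 3: ⌊$19,082 × 200%/5⌋ = $7,632. Book value $11,450.
Year 4: ⌊$11,450 × 200%/5⌋ = $4,580. Book value $6,870.
Accumulated through year 4 = $53,005 − $6,870 = $46,135.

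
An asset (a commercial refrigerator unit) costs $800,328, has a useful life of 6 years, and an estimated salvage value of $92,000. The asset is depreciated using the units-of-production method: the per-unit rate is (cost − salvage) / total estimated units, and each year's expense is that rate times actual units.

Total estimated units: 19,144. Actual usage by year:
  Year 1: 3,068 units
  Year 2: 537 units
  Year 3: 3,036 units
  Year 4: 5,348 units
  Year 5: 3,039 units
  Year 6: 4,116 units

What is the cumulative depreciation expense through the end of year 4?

Depreciable base = $800,328 − $92,000 = $708,328.
Rate = $708,328 / 19,144 units = $37 per unit.
Year 1: 3,068 × $37 = $113,516. Book value $686,812.
Year 2: 537 × $37 = $19,869. Book value $666,943.
Year 3: 3,036 × $37 = $112,332. Book value $554,611.
Year 4: 5,348 × $37 = $197,876. Book value $356,735.
Accumulated through year 4 = $800,328 − $356,735 = $443,593.

$443,593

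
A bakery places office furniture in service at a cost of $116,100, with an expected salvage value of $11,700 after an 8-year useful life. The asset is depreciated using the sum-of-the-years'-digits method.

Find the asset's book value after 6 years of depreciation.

Depreciable base = $116,100 − $11,700 = $104,400.
Sum of the years' digits = 8+7+6+5+4+3+2+1 = 36.
Year 1: $104,400 × 8/36 = $23,200. Book value $92,900.
Year 2: $104,400 × 7/36 = $20,300. Book value $72,600.
Year 3: $104,400 × 6/36 = $17,400. Book value $55,200.
Year 4: $104,400 × 5/36 = $14,500. Book value $40,700.
Year 5: $104,400 × 4/36 = $11,600. Book value $29,100.
Year 6: $104,400 × 3/36 = $8,700. Book value $20,400.

$20,400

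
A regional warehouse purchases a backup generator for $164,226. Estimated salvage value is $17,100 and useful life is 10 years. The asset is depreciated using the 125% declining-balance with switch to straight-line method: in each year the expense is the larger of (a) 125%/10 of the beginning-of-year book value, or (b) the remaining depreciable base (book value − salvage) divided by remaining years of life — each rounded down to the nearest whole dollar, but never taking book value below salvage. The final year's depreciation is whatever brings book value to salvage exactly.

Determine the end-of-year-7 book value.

$56,685

Depreciable base = $164,226 − $17,100 = $147,126.
Year 1: DB = ⌊$164,226 × 125%/10⌋ = $20,528; SL = ⌊$147,126/10⌋ = $14,712 → take DB $20,528. Book value $143,698.
Year 2: DB = ⌊$143,698 × 125%/10⌋ = $17,962; SL = ⌊$126,598/9⌋ = $14,066 → take DB $17,962. Book value $125,736.
Year 3: DB = ⌊$125,736 × 125%/10⌋ = $15,717; SL = ⌊$108,636/8⌋ = $13,579 → take DB $15,717. Book value $110,019.
Year 4: DB = ⌊$110,019 × 125%/10⌋ = $13,752; SL = ⌊$92,919/7⌋ = $13,274 → take DB $13,752. Book value $96,267.
Year 5: DB = ⌊$96,267 × 125%/10⌋ = $12,033; SL = ⌊$79,167/6⌋ = $13,194 → take SL $13,194. Book value $83,073.
Year 6: DB = ⌊$83,073 × 125%/10⌋ = $10,384; SL = ⌊$65,973/5⌋ = $13,194 → take SL $13,194. Book value $69,879.
Year 7: DB = ⌊$69,879 × 125%/10⌋ = $8,734; SL = ⌊$52,779/4⌋ = $13,194 → take SL $13,194. Book value $56,685.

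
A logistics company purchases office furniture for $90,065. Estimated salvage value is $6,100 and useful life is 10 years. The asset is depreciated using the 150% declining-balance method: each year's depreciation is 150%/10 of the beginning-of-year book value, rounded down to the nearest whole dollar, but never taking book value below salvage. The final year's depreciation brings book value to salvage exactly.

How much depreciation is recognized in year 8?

$4,331

Depreciable base = $90,065 − $6,100 = $83,965.
Year 1: ⌊$90,065 × 150%/10⌋ = $13,509. Book value $76,556.
Year 2: ⌊$76,556 × 150%/10⌋ = $11,483. Book value $65,073.
Year 3: ⌊$65,073 × 150%/10⌋ = $9,760. Book value $55,313.
Year 4: ⌊$55,313 × 150%/10⌋ = $8,296. Book value $47,017.
Year 5: ⌊$47,017 × 150%/10⌋ = $7,052. Book value $39,965.
Year 6: ⌊$39,965 × 150%/10⌋ = $5,994. Book value $33,971.
Year 7: ⌊$33,971 × 150%/10⌋ = $5,095. Book value $28,876.
Year 8: ⌊$28,876 × 150%/10⌋ = $4,331. Book value $24,545.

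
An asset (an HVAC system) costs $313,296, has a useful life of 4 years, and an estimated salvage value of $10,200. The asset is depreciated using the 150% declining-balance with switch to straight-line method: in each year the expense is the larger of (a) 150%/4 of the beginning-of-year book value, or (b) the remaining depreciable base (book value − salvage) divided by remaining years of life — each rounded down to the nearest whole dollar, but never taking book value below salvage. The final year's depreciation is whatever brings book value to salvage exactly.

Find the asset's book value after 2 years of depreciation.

Depreciable base = $313,296 − $10,200 = $303,096.
Year 1: DB = ⌊$313,296 × 150%/4⌋ = $117,486; SL = ⌊$303,096/4⌋ = $75,774 → take DB $117,486. Book value $195,810.
Year 2: DB = ⌊$195,810 × 150%/4⌋ = $73,428; SL = ⌊$185,610/3⌋ = $61,870 → take DB $73,428. Book value $122,382.

$122,382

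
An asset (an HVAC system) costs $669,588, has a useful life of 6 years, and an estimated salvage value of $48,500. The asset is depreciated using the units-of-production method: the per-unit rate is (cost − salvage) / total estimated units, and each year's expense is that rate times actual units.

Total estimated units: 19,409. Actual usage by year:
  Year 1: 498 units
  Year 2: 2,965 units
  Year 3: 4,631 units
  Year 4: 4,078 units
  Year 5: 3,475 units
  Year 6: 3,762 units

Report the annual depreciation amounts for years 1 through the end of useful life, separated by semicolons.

Depreciable base = $669,588 − $48,500 = $621,088.
Rate = $621,088 / 19,409 units = $32 per unit.
Year 1: 498 × $32 = $15,936. Book value $653,652.
Year 2: 2,965 × $32 = $94,880. Book value $558,772.
Year 3: 4,631 × $32 = $148,192. Book value $410,580.
Year 4: 4,078 × $32 = $130,496. Book value $280,084.
Year 5: 3,475 × $32 = $111,200. Book value $168,884.
Year 6: 3,762 × $32 = $120,384. Book value $48,500.

$15,936; $94,880; $148,192; $130,496; $111,200; $120,384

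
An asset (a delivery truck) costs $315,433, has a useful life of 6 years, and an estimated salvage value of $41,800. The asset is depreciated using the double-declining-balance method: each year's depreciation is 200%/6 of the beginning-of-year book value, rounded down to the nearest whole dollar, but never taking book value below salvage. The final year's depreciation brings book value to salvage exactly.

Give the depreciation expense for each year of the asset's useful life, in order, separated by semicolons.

Depreciable base = $315,433 − $41,800 = $273,633.
Year 1: ⌊$315,433 × 200%/6⌋ = $105,144. Book value $210,289.
Year 2: ⌊$210,289 × 200%/6⌋ = $70,096. Book value $140,193.
Year 3: ⌊$140,193 × 200%/6⌋ = $46,731. Book value $93,462.
Year 4: ⌊$93,462 × 200%/6⌋ = $31,154. Book value $62,308.
Year 5: ⌊$62,308 × 200%/6⌋ = $20,769, capped at $20,508. Book value $41,800.
Year 6 (final): $41,800 − $41,800 = $0. Book value $41,800.

$105,144; $70,096; $46,731; $31,154; $20,508; $0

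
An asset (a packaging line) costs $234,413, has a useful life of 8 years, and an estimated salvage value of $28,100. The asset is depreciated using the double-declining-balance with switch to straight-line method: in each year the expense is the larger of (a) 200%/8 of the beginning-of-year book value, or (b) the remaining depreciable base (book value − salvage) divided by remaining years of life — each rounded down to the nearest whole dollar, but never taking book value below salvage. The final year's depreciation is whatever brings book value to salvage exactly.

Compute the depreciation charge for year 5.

$18,542

Depreciable base = $234,413 − $28,100 = $206,313.
Year 1: DB = ⌊$234,413 × 200%/8⌋ = $58,603; SL = ⌊$206,313/8⌋ = $25,789 → take DB $58,603. Book value $175,810.
Year 2: DB = ⌊$175,810 × 200%/8⌋ = $43,952; SL = ⌊$147,710/7⌋ = $21,101 → take DB $43,952. Book value $131,858.
Year 3: DB = ⌊$131,858 × 200%/8⌋ = $32,964; SL = ⌊$103,758/6⌋ = $17,293 → take DB $32,964. Book value $98,894.
Year 4: DB = ⌊$98,894 × 200%/8⌋ = $24,723; SL = ⌊$70,794/5⌋ = $14,158 → take DB $24,723. Book value $74,171.
Year 5: DB = ⌊$74,171 × 200%/8⌋ = $18,542; SL = ⌊$46,071/4⌋ = $11,517 → take DB $18,542. Book value $55,629.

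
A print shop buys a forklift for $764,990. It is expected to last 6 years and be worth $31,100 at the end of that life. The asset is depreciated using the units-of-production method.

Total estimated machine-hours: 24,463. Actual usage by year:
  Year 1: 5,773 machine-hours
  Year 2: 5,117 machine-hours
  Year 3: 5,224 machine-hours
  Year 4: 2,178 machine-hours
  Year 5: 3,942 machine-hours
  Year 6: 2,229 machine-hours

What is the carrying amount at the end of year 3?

Depreciable base = $764,990 − $31,100 = $733,890.
Rate = $733,890 / 24,463 machine-hours = $30 per machine-hour.
Year 1: 5,773 × $30 = $173,190. Book value $591,800.
Year 2: 5,117 × $30 = $153,510. Book value $438,290.
Year 3: 5,224 × $30 = $156,720. Book value $281,570.

$281,570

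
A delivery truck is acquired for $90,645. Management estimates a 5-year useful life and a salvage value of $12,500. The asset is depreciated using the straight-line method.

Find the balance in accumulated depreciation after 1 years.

Depreciable base = $90,645 − $12,500 = $78,145.
Annual expense = $78,145 / 5 = $15,629.
End of year 1: book value $75,016.
Accumulated through year 1 = $90,645 − $75,016 = $15,629.

$15,629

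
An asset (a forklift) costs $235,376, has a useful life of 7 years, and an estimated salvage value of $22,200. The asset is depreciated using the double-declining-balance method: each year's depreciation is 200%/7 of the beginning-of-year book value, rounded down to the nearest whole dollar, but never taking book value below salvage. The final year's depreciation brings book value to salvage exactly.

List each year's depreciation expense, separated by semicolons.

$67,250; $48,036; $34,311; $24,508; $17,506; $12,504; $9,061

Depreciable base = $235,376 − $22,200 = $213,176.
Year 1: ⌊$235,376 × 200%/7⌋ = $67,250. Book value $168,126.
Year 2: ⌊$168,126 × 200%/7⌋ = $48,036. Book value $120,090.
Year 3: ⌊$120,090 × 200%/7⌋ = $34,311. Book value $85,779.
Year 4: ⌊$85,779 × 200%/7⌋ = $24,508. Book value $61,271.
Year 5: ⌊$61,271 × 200%/7⌋ = $17,506. Book value $43,765.
Year 6: ⌊$43,765 × 200%/7⌋ = $12,504. Book value $31,261.
Year 7 (final): $31,261 − $22,200 = $9,061. Book value $22,200.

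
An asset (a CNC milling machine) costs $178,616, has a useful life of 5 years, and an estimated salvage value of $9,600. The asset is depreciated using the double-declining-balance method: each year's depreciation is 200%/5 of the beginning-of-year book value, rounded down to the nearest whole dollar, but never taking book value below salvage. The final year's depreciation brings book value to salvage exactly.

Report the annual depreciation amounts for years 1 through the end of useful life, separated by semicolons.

Depreciable base = $178,616 − $9,600 = $169,016.
Year 1: ⌊$178,616 × 200%/5⌋ = $71,446. Book value $107,170.
Year 2: ⌊$107,170 × 200%/5⌋ = $42,868. Book value $64,302.
Year 3: ⌊$64,302 × 200%/5⌋ = $25,720. Book value $38,582.
Year 4: ⌊$38,582 × 200%/5⌋ = $15,432. Book value $23,150.
Year 5 (final): $23,150 − $9,600 = $13,550. Book value $9,600.

$71,446; $42,868; $25,720; $15,432; $13,550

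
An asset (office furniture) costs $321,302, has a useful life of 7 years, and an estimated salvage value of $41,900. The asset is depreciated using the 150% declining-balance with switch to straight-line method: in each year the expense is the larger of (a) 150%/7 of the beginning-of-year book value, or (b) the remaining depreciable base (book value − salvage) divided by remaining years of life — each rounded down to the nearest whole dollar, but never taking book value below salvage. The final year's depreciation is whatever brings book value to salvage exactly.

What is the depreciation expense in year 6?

Depreciable base = $321,302 − $41,900 = $279,402.
Year 1: DB = ⌊$321,302 × 150%/7⌋ = $68,850; SL = ⌊$279,402/7⌋ = $39,914 → take DB $68,850. Book value $252,452.
Year 2: DB = ⌊$252,452 × 150%/7⌋ = $54,096; SL = ⌊$210,552/6⌋ = $35,092 → take DB $54,096. Book value $198,356.
Year 3: DB = ⌊$198,356 × 150%/7⌋ = $42,504; SL = ⌊$156,456/5⌋ = $31,291 → take DB $42,504. Book value $155,852.
Year 4: DB = ⌊$155,852 × 150%/7⌋ = $33,396; SL = ⌊$113,952/4⌋ = $28,488 → take DB $33,396. Book value $122,456.
Year 5: DB = ⌊$122,456 × 150%/7⌋ = $26,240; SL = ⌊$80,556/3⌋ = $26,852 → take SL $26,852. Book value $95,604.
Year 6: DB = ⌊$95,604 × 150%/7⌋ = $20,486; SL = ⌊$53,704/2⌋ = $26,852 → take SL $26,852. Book value $68,752.

$26,852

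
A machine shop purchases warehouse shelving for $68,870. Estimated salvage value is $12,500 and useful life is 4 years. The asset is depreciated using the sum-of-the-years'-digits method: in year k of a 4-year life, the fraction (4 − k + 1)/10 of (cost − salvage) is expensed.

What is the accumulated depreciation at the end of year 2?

$39,459

Depreciable base = $68,870 − $12,500 = $56,370.
Sum of the years' digits = 4+3+2+1 = 10.
Year 1: $56,370 × 4/10 = $22,548. Book value $46,322.
Year 2: $56,370 × 3/10 = $16,911. Book value $29,411.
Accumulated through year 2 = $68,870 − $29,411 = $39,459.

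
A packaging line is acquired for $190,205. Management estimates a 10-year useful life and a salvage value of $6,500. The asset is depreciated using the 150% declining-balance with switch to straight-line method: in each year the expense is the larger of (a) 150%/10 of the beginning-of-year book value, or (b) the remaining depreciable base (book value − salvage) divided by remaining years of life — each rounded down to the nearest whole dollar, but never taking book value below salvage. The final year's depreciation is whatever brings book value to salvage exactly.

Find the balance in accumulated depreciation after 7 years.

$137,310

Depreciable base = $190,205 − $6,500 = $183,705.
Year 1: DB = ⌊$190,205 × 150%/10⌋ = $28,530; SL = ⌊$183,705/10⌋ = $18,370 → take DB $28,530. Book value $161,675.
Year 2: DB = ⌊$161,675 × 150%/10⌋ = $24,251; SL = ⌊$155,175/9⌋ = $17,241 → take DB $24,251. Book value $137,424.
Year 3: DB = ⌊$137,424 × 150%/10⌋ = $20,613; SL = ⌊$130,924/8⌋ = $16,365 → take DB $20,613. Book value $116,811.
Year 4: DB = ⌊$116,811 × 150%/10⌋ = $17,521; SL = ⌊$110,311/7⌋ = $15,758 → take DB $17,521. Book value $99,290.
Year 5: DB = ⌊$99,290 × 150%/10⌋ = $14,893; SL = ⌊$92,790/6⌋ = $15,465 → take SL $15,465. Book value $83,825.
Year 6: DB = ⌊$83,825 × 150%/10⌋ = $12,573; SL = ⌊$77,325/5⌋ = $15,465 → take SL $15,465. Book value $68,360.
Year 7: DB = ⌊$68,360 × 150%/10⌋ = $10,254; SL = ⌊$61,860/4⌋ = $15,465 → take SL $15,465. Book value $52,895.
Accumulated through year 7 = $190,205 − $52,895 = $137,310.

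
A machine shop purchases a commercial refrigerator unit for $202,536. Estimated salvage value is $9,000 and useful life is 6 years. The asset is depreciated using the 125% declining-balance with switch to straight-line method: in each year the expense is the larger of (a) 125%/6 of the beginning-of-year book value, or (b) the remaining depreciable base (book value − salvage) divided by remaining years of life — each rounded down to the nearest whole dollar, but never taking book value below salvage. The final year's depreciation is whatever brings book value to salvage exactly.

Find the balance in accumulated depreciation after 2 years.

$75,599

Depreciable base = $202,536 − $9,000 = $193,536.
Year 1: DB = ⌊$202,536 × 125%/6⌋ = $42,195; SL = ⌊$193,536/6⌋ = $32,256 → take DB $42,195. Book value $160,341.
Year 2: DB = ⌊$160,341 × 125%/6⌋ = $33,404; SL = ⌊$151,341/5⌋ = $30,268 → take DB $33,404. Book value $126,937.
Accumulated through year 2 = $202,536 − $126,937 = $75,599.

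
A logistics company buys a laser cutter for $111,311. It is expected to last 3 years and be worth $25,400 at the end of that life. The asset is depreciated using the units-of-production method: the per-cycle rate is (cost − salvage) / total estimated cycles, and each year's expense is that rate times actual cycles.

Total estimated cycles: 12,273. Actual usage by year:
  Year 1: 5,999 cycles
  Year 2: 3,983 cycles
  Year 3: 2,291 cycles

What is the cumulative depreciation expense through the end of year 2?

$69,874

Depreciable base = $111,311 − $25,400 = $85,911.
Rate = $85,911 / 12,273 cycles = $7 per cycle.
Year 1: 5,999 × $7 = $41,993. Book value $69,318.
Year 2: 3,983 × $7 = $27,881. Book value $41,437.
Accumulated through year 2 = $111,311 − $41,437 = $69,874.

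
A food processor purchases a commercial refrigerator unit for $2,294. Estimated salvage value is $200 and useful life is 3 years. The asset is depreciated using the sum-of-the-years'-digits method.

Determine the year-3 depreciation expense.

$349

Depreciable base = $2,294 − $200 = $2,094.
Sum of the years' digits = 3+2+1 = 6.
Year 1: $2,094 × 3/6 = $1,047. Book value $1,247.
Year 2: $2,094 × 2/6 = $698. Book value $549.
Year 3: $2,094 × 1/6 = $349. Book value $200.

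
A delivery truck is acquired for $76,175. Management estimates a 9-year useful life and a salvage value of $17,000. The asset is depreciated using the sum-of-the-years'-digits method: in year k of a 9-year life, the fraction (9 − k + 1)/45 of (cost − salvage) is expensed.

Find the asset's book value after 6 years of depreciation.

Depreciable base = $76,175 − $17,000 = $59,175.
Sum of the years' digits = 9+8+7+6+5+4+3+2+1 = 45.
Year 1: $59,175 × 9/45 = $11,835. Book value $64,340.
Year 2: $59,175 × 8/45 = $10,520. Book value $53,820.
Year 3: $59,175 × 7/45 = $9,205. Book value $44,615.
Year 4: $59,175 × 6/45 = $7,890. Book value $36,725.
Year 5: $59,175 × 5/45 = $6,575. Book value $30,150.
Year 6: $59,175 × 4/45 = $5,260. Book value $24,890.

$24,890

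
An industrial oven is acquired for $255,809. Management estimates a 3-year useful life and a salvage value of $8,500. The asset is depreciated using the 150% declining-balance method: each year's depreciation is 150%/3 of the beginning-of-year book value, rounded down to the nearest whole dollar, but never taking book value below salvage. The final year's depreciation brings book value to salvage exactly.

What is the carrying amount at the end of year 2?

$63,953

Depreciable base = $255,809 − $8,500 = $247,309.
Year 1: ⌊$255,809 × 150%/3⌋ = $127,904. Book value $127,905.
Year 2: ⌊$127,905 × 150%/3⌋ = $63,952. Book value $63,953.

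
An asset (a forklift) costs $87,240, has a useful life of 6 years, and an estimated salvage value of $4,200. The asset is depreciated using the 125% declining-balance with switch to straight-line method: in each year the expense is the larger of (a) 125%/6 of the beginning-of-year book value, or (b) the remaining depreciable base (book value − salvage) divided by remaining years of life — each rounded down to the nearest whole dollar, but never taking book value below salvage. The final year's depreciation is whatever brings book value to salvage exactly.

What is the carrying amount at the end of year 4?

Depreciable base = $87,240 − $4,200 = $83,040.
Year 1: DB = ⌊$87,240 × 125%/6⌋ = $18,175; SL = ⌊$83,040/6⌋ = $13,840 → take DB $18,175. Book value $69,065.
Year 2: DB = ⌊$69,065 × 125%/6⌋ = $14,388; SL = ⌊$64,865/5⌋ = $12,973 → take DB $14,388. Book value $54,677.
Year 3: DB = ⌊$54,677 × 125%/6⌋ = $11,391; SL = ⌊$50,477/4⌋ = $12,619 → take SL $12,619. Book value $42,058.
Year 4: DB = ⌊$42,058 × 125%/6⌋ = $8,762; SL = ⌊$37,858/3⌋ = $12,619 → take SL $12,619. Book value $29,439.

$29,439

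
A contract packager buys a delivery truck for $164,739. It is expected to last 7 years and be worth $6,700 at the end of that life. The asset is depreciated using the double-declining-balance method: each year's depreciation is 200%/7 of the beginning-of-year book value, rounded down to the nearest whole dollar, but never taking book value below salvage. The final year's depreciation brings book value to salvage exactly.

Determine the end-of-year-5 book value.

Depreciable base = $164,739 − $6,700 = $158,039.
Year 1: ⌊$164,739 × 200%/7⌋ = $47,068. Book value $117,671.
Year 2: ⌊$117,671 × 200%/7⌋ = $33,620. Book value $84,051.
Year 3: ⌊$84,051 × 200%/7⌋ = $24,014. Book value $60,037.
Year 4: ⌊$60,037 × 200%/7⌋ = $17,153. Book value $42,884.
Year 5: ⌊$42,884 × 200%/7⌋ = $12,252. Book value $30,632.

$30,632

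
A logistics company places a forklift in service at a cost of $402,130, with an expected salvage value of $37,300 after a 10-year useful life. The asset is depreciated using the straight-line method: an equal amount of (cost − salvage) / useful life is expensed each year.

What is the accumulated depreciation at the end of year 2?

Depreciable base = $402,130 − $37,300 = $364,830.
Annual expense = $364,830 / 10 = $36,483.
End of year 1: book value $365,647.
End of year 2: book value $329,164.
Accumulated through year 2 = $402,130 − $329,164 = $72,966.

$72,966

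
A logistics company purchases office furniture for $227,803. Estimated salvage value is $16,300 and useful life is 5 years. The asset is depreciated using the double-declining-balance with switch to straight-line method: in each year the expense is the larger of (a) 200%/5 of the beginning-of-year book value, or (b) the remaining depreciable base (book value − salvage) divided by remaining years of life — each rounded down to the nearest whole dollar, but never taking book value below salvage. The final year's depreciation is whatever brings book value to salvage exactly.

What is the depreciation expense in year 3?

$32,804

Depreciable base = $227,803 − $16,300 = $211,503.
Year 1: DB = ⌊$227,803 × 200%/5⌋ = $91,121; SL = ⌊$211,503/5⌋ = $42,300 → take DB $91,121. Book value $136,682.
Year 2: DB = ⌊$136,682 × 200%/5⌋ = $54,672; SL = ⌊$120,382/4⌋ = $30,095 → take DB $54,672. Book value $82,010.
Year 3: DB = ⌊$82,010 × 200%/5⌋ = $32,804; SL = ⌊$65,710/3⌋ = $21,903 → take DB $32,804. Book value $49,206.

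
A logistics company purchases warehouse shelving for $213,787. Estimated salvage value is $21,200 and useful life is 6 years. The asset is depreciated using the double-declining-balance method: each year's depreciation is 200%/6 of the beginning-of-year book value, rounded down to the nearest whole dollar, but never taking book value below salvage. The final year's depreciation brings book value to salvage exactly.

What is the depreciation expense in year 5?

$14,076

Depreciable base = $213,787 − $21,200 = $192,587.
Year 1: ⌊$213,787 × 200%/6⌋ = $71,262. Book value $142,525.
Year 2: ⌊$142,525 × 200%/6⌋ = $47,508. Book value $95,017.
Year 3: ⌊$95,017 × 200%/6⌋ = $31,672. Book value $63,345.
Year 4: ⌊$63,345 × 200%/6⌋ = $21,115. Book value $42,230.
Year 5: ⌊$42,230 × 200%/6⌋ = $14,076. Book value $28,154.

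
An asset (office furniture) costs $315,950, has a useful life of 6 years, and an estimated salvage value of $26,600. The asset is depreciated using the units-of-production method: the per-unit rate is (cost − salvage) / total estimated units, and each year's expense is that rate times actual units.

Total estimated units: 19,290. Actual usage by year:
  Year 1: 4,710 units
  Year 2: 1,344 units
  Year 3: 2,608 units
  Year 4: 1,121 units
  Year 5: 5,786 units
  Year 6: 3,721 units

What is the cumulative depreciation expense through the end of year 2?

$90,810

Depreciable base = $315,950 − $26,600 = $289,350.
Rate = $289,350 / 19,290 units = $15 per unit.
Year 1: 4,710 × $15 = $70,650. Book value $245,300.
Year 2: 1,344 × $15 = $20,160. Book value $225,140.
Accumulated through year 2 = $315,950 − $225,140 = $90,810.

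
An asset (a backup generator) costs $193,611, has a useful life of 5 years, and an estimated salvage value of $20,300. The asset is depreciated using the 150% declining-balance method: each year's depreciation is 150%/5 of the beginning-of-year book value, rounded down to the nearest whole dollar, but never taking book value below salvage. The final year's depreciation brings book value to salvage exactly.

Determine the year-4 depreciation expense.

$19,922

Depreciable base = $193,611 − $20,300 = $173,311.
Year 1: ⌊$193,611 × 150%/5⌋ = $58,083. Book value $135,528.
Year 2: ⌊$135,528 × 150%/5⌋ = $40,658. Book value $94,870.
Year 3: ⌊$94,870 × 150%/5⌋ = $28,461. Book value $66,409.
Year 4: ⌊$66,409 × 150%/5⌋ = $19,922. Book value $46,487.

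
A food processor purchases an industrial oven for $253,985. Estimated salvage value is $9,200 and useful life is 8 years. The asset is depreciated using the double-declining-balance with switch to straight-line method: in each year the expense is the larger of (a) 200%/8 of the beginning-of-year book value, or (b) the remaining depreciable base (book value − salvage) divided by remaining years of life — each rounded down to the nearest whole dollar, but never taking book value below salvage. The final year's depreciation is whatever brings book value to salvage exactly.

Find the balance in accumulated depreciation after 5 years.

Depreciable base = $253,985 − $9,200 = $244,785.
Year 1: DB = ⌊$253,985 × 200%/8⌋ = $63,496; SL = ⌊$244,785/8⌋ = $30,598 → take DB $63,496. Book value $190,489.
Year 2: DB = ⌊$190,489 × 200%/8⌋ = $47,622; SL = ⌊$181,289/7⌋ = $25,898 → take DB $47,622. Book value $142,867.
Year 3: DB = ⌊$142,867 × 200%/8⌋ = $35,716; SL = ⌊$133,667/6⌋ = $22,277 → take DB $35,716. Book value $107,151.
Year 4: DB = ⌊$107,151 × 200%/8⌋ = $26,787; SL = ⌊$97,951/5⌋ = $19,590 → take DB $26,787. Book value $80,364.
Year 5: DB = ⌊$80,364 × 200%/8⌋ = $20,091; SL = ⌊$71,164/4⌋ = $17,791 → take DB $20,091. Book value $60,273.
Accumulated through year 5 = $253,985 − $60,273 = $193,712.

$193,712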